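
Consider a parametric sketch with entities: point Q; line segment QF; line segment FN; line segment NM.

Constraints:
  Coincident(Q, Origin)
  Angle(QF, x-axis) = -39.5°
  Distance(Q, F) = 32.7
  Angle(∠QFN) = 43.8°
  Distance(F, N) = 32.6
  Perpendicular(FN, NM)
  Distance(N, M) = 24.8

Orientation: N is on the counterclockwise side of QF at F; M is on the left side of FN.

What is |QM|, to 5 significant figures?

9.2557

∠QFN = 43.8°, so FN runs at -39.5° + (180° − 43.8°) = 96.700° from the x-axis; with |FN| = 32.6, N = F + 32.6·(cos 96.700°, sin 96.700°) = (21.429, 11.578). FN is perpendicular to NM; with |NM| = 24.8 on the left of FN, M = N + 24.8·(-0.99317, -0.11667) = (-3.2020, 8.6842). Then |QM| = |M − Q| = 9.2557.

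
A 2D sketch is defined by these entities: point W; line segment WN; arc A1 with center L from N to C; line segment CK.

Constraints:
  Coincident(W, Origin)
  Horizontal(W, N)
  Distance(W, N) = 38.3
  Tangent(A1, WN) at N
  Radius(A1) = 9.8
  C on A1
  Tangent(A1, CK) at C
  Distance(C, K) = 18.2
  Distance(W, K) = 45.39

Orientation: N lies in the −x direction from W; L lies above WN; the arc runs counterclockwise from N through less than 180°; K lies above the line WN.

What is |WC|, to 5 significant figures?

31.513

Checks: W = (0.00, 0.00) ✓; |LC| = 9.800 ✓; ∠(LC, CK) = 90.00° ✓; |CK| = 18.20 ✓; |WK| = 45.39 ✓.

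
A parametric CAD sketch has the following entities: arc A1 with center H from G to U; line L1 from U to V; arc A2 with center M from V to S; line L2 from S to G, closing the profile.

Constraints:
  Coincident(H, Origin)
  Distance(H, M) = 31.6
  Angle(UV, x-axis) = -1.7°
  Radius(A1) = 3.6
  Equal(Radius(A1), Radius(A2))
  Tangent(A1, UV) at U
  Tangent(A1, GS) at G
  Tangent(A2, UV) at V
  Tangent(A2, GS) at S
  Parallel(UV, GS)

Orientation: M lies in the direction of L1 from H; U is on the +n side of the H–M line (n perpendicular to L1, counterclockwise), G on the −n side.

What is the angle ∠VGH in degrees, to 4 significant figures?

77.16°

The slot axis is L1's direction at -1.7°, so u = (cos -1.7°, sin -1.7°) = (0.9996, -0.02967) and n = (−sin -1.7°, cos -1.7°) = (0.02967, 0.9996). H is at the origin and M lies 31.6 along u from H, so M = 31.6·u = (31.59, -0.9375). Tangency of A1 to both parallel lines with radius 3.6 puts U and G at H ± 3.6·n: U = (0.1068, 3.598), G = (-0.1068, -3.598). Equal radii place V and S the same way about M: V = M + 3.6·n = (31.69, 2.661), S = M − 3.6·n = (31.48, -4.536). Then cos ∠VGH = GV·GH / (|GV||GH|), giving 77.16°.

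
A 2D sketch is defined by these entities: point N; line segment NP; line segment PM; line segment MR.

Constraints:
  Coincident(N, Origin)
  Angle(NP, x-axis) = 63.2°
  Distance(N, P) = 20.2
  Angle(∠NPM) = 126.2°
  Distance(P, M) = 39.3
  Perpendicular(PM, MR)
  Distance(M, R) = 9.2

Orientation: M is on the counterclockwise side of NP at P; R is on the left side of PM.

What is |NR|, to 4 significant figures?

51.72

N is at the origin; NP runs at 63.2° with length 20.2, so P = 20.2·(cos 63.2°, sin 63.2°) = (9.108, 18.03). ∠NPM = 126.2°, so PM runs at 63.2° + (180° − 126.2°) = 117.0° from the x-axis; with |PM| = 39.3, M = P + 39.3·(cos 117.0°, sin 117.0°) = (-8.734, 53.05). The perpendicularity gives MR at right angles to PM; with |MR| = 9.2 on the left of PM, R = M + 9.2·(-0.8910, -0.4540) = (-16.93, 48.87). Then |NR| = |R − N| = 51.72.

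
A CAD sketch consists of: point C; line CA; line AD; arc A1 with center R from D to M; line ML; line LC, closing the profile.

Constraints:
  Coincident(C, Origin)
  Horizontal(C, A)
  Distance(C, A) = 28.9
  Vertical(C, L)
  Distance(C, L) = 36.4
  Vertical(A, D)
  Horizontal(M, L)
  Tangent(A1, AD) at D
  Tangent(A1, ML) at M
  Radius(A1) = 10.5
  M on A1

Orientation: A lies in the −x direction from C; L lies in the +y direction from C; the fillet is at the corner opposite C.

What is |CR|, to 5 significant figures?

31.771

C is at the origin; CA is horizontal with |CA| = 28.9 and A on the −x side, so A = (-28.900, 0.0000). CL is vertical with |CL| = 36.4 and L on the +y side, so L = (0.0000, 36.400). The virtual corner opposite C is at (-28.900, 36.400). The tangent condition forces RD to be normal to AD and since A1 is tangent to ML there, RM ⟂ ML, with radius 10.5, so the center R sits 10.5 in from both sides at R = (-18.400, 25.900). Then |CR| = |R − C| = 31.771.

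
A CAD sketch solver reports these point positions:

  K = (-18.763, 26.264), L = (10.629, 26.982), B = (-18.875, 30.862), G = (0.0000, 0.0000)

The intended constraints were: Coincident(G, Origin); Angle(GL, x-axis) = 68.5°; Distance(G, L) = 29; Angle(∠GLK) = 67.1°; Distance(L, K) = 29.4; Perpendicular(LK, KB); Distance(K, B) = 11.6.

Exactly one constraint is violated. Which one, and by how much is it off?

Distance(K, B) = 11.6 — off by 7.00.

G = (0.00, 0.00) ✓; GL at 68.50° ✓; |GL| = 29.00 ✓; ∠GLK = 67.10° ✓; |LK| = 29.40 ✓; ∠(LK, KB) = 90.00° ✓; |KB| = 4.599 ✗.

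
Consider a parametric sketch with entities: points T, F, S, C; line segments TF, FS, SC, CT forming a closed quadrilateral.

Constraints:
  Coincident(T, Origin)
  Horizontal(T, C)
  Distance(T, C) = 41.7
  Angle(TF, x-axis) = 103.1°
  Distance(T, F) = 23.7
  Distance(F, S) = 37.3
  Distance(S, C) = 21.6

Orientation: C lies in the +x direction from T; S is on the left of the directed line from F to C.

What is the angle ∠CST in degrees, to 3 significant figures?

86.4°

T is at the origin; T and C share the same y with |TC| = 41.7 and C in +x, so C = (41.7, 0). TF runs at 103.1° with |TF| = 23.7, so F = (-5.37, 23.1). S is determined by |FS| = 37.3 and |SC| = 21.6 together: it lies at the intersection of circle(F, 37.3) and circle(C, 21.6). With |FC| = 52.4, the foot of the radical line on FC is 35.0 from F and the perpendicular offset is √(37.3² − 35.0²) = 12.8. Taking the left-of-FC solution: S = (31.7, 19.2).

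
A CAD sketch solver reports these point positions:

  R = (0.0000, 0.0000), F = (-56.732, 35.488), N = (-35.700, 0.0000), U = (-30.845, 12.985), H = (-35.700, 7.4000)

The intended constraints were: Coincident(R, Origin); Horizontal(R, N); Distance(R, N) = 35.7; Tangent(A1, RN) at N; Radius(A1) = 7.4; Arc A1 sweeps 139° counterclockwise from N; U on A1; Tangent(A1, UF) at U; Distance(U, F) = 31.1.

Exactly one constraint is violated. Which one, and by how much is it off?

Distance(U, F) = 31.1 — off by 3.20.

R = (0.00, 0.00) ✓; R.y = 0.00, N.y = 0.00 ✓; |RN| = 35.70 ✓; ∠(HN, NR) = 90.00° ✓; |HN| = 7.400 ✓; bearing(H→U) − bearing(H→N) = 139.0° ✓; |HU| = 7.400 ✓; ∠(HU, UF) = 90.00° ✓; |UF| = 34.30 ✗.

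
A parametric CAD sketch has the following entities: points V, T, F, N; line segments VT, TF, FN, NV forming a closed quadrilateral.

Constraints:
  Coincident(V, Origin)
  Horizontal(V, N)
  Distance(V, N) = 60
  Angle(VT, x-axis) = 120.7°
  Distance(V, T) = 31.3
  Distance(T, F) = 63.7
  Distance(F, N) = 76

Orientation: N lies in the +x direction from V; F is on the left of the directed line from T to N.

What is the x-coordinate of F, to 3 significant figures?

30.8

Checks: |TF| = 63.70 ✓; |FN| = 76.00 ✓.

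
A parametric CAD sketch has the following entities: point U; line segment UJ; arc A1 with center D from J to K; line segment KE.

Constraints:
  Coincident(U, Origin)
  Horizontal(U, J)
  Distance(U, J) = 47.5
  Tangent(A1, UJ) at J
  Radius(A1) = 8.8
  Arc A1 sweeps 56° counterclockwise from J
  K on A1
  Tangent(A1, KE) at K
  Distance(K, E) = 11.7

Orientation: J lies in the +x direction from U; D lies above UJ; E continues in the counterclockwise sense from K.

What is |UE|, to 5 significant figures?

62.823

U is at the origin; U and J share the same y with |UJ| = 47.5 and J on the +x side, so J = (47.500, 0.0000). Since A1 is tangent to UJ there, DJ ⟂ UJ, so D = J + (0, 8.8) = (47.500, 8.8000). On A1, J sits at bearing -90° from D; a 56° counterclockwise sweep puts K at bearing -34°, so K = D + 8.8·(cos -34°, sin -34°) = (54.796, 3.8791). A1 meets KE tangentially, so DK is at right angles to KE, so KE runs along (−sin -34°, cos -34°); with |KE| = 11.7, E = (61.338, 13.579). Then |UE| = |E − U| = 62.823.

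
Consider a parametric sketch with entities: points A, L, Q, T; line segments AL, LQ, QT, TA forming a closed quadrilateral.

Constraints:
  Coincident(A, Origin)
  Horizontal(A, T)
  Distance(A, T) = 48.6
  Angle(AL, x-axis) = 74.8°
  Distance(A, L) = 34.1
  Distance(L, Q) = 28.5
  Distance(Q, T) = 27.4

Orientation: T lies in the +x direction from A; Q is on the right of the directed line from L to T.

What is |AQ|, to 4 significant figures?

23.62

A is at the origin; AT is horizontal with |AT| = 48.6 and T in +x, so T = (48.6, 0). AL runs at 74.8° with |AL| = 34.1, so L = (8.941, 32.91). Q is determined by |LQ| = 28.5 and |QT| = 27.4 together: it lies at the intersection of circle(L, 28.5) and circle(T, 27.4). With |LT| = 51.53, the foot of the radical line on LT is 26.36 from L and the perpendicular offset is √(28.5² − 26.36²) = 10.83. Taking the right-of-LT solution: Q = (22.32, 7.741).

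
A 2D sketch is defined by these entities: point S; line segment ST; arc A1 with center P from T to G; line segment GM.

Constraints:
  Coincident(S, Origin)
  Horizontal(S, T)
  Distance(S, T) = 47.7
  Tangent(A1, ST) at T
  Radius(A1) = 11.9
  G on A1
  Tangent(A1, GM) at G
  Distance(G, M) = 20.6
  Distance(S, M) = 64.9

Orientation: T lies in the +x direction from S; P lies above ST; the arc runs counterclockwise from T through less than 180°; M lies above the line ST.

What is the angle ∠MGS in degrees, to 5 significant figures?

91.357°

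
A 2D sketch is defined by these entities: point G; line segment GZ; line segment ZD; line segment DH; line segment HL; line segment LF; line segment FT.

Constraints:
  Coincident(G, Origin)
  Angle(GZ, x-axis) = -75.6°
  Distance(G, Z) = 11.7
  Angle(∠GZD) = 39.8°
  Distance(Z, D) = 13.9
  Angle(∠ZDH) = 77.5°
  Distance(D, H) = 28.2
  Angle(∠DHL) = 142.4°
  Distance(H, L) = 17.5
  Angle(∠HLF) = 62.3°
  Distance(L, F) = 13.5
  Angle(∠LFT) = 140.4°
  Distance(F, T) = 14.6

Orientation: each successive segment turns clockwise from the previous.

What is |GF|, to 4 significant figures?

25.14

∠DHL = 142.4° gives HL at 4.100° from the x-axis; with |HL| = 17.5, L = (30.15, 16.81). ∠HLF = 62.3° gives LF at -113.6° from the x-axis; with |LF| = 13.5, F = (24.74, 4.438). Then |GF| = |F − G| = 25.14.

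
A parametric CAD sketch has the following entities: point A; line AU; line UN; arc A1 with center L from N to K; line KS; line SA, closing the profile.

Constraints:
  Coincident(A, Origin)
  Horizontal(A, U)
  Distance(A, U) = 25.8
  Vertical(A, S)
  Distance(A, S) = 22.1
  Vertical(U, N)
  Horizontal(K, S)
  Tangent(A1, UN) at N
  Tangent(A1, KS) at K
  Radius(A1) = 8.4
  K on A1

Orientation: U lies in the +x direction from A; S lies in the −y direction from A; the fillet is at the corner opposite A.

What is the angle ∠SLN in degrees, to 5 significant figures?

154.23°

A is at the origin; AU is horizontal with |AU| = 25.8 and U on the +x side, so U = (25.800, 0.0000). AS is vertical with |AS| = 22.1 and S on the −y side, so S = (0.0000, -22.100). The virtual corner opposite A is at (25.800, -22.100). A1 meets UN tangentially, so LN is at right angles to UN and tangency of A1 to KS means the radius LK is perpendicular to KS, with radius 8.4, so the center L sits 8.4 in from both sides at L = (17.400, -13.700). That places the tangent points at N = (25.800, -13.700) on UN and K = (17.400, -22.100) on KS. Then cos ∠SLN = LS·LN / (|LS||LN|), giving 154.23°.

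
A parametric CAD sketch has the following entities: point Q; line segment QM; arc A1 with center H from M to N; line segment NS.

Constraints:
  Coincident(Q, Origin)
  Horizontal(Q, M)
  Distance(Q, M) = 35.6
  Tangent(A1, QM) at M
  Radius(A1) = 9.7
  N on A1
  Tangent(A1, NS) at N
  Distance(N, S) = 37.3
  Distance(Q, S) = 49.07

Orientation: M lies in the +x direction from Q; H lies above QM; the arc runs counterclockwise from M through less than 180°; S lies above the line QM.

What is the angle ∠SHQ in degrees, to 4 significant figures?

81.12°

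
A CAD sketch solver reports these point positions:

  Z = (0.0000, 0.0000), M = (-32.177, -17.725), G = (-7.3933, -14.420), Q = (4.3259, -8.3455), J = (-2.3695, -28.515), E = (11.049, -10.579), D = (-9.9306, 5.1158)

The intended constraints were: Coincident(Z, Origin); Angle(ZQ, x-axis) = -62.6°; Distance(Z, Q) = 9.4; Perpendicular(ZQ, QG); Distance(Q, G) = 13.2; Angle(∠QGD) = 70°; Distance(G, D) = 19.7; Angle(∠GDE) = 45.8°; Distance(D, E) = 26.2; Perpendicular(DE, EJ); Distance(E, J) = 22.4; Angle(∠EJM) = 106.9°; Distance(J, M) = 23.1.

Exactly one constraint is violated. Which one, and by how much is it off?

Distance(J, M) = 23.1 — off by 8.60.

Z = (0.00, 0.00) ✓; ZQ at -62.60° ✓; |ZQ| = 9.400 ✓; ∠(ZQ, QG) = 90.00° ✓; |QG| = 13.20 ✓; ∠QGD = 70.00° ✓; |GD| = 19.70 ✓; ∠GDE = 45.80° ✓; |DE| = 26.20 ✓; ∠(DE, EJ) = 90.00° ✓; |EJ| = 22.40 ✓; ∠EJM = 106.9° ✓; |JM| = 31.70 ✗.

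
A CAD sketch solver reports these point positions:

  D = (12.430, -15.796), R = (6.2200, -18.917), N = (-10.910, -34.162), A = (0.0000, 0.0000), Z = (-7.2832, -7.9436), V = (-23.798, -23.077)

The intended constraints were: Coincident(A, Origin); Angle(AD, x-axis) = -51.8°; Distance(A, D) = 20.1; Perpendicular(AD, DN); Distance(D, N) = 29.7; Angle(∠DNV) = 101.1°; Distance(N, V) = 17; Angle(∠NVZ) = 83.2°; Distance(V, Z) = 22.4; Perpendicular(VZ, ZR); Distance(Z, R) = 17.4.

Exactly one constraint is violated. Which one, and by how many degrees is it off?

Perpendicular(VZ, ZR) — off by 8.40°.

A = (0.00, 0.00) ✓; AD at -51.80° ✓; |AD| = 20.10 ✓; ∠(AD, DN) = 90.00° ✓; |DN| = 29.70 ✓; ∠DNV = 101.1° ✓; |NV| = 17.00 ✓; ∠NVZ = 83.20° ✓; |VZ| = 22.40 ✓; ∠(VZ, ZR) = 81.60° ✗; |ZR| = 17.40 ✓.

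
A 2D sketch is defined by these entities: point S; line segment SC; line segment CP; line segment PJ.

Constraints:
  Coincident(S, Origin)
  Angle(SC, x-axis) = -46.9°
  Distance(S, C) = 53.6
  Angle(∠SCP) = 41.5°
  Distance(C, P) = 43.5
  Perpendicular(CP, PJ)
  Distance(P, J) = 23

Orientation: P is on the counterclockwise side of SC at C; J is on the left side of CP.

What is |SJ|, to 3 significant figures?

13.0

S is at the origin; SC runs at -46.9° with length 53.6, so C = 53.6·(cos -46.9°, sin -46.9°) = (36.6, -39.1). ∠SCP = 41.5°, so CP runs at -46.9° + (180° − 41.5°) = 91.6° from the x-axis; with |CP| = 43.5, P = C + 43.5·(cos 91.6°, sin 91.6°) = (35.4, 4.35). The perpendicularity gives PJ at right angles to CP; with |PJ| = 23.0 on the left of CP, J = P + 23.0·(-1.00, -0.0279) = (12.4, 3.70). Then |SJ| = |J − S| = 13.0.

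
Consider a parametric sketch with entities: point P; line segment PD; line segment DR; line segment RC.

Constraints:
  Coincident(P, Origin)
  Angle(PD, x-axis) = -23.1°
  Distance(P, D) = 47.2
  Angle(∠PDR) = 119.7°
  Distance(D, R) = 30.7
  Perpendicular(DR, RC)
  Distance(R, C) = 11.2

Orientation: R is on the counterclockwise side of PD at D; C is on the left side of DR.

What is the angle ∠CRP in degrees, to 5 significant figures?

52.836°

∠PDR = 119.7°, so DR runs at -23.1° + (180° − 119.7°) = 37.200° from the x-axis; with |DR| = 30.7, R = D + 30.7·(cos 37.200°, sin 37.200°) = (67.869, 0.042881). DR is perpendicular to RC; with |RC| = 11.2 on the left of DR, C = R + 11.2·(-0.60460, 0.79653) = (61.098, 8.9640). Then cos ∠CRP = RC·RP / (|RC||RP|), giving 52.836°.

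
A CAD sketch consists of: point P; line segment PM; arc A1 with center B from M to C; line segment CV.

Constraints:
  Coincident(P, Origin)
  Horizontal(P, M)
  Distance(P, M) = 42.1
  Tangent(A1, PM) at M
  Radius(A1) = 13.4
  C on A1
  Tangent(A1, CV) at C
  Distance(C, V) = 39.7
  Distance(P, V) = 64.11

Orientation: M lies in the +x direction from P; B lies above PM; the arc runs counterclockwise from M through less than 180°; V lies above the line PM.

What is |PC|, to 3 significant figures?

57.3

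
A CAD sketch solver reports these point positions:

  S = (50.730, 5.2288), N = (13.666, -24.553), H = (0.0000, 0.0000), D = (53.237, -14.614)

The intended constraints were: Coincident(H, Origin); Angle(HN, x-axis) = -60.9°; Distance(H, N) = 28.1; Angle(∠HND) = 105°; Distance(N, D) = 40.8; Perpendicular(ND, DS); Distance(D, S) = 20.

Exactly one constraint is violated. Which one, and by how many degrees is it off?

Perpendicular(ND, DS) — off by 6.90°.

H = (0.00, 0.00) ✓; HN at -60.90° ✓; |HN| = 28.10 ✓; ∠HND = 105.0° ✓; |ND| = 40.80 ✓; ∠(ND, DS) = 83.10° ✗; |DS| = 20.00 ✓.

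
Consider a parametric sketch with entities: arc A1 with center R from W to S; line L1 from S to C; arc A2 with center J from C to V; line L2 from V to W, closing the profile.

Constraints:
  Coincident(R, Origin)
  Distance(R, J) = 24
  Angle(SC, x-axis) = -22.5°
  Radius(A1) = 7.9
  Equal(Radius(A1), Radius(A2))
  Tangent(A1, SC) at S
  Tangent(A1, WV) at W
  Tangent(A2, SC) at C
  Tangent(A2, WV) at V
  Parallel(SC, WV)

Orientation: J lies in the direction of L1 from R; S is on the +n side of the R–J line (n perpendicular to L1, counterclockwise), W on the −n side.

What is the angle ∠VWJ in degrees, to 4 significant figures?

18.22°

Tangency of A1 to both parallel lines with radius 7.9 puts S and W at R ± 7.9·n: S = (3.023, 7.299), W = (-3.023, -7.299). Equal radii place C and V the same way about J: C = J + 7.9·n = (25.20, -1.886), V = J − 7.9·n = (19.15, -16.48). Then cos ∠VWJ = WV·WJ / (|WV||WJ|), giving 18.22°.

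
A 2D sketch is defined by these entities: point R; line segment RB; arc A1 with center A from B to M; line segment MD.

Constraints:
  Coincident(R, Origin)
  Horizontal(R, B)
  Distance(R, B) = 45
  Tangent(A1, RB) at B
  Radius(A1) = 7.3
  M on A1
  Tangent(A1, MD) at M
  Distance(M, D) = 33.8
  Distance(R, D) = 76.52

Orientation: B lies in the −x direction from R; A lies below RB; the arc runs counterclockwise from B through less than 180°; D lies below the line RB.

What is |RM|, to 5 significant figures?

51.188

R is at the origin; R and B share the same y with |RB| = 45.0 and B on the −x side, so B = (-45.000, 0.0000). The tangent condition forces AB to be normal to RB, so A = B + (0, -7.3) = (-45.000, -7.3000). Since AM ⟂ MD (tangency), |AD| = √(7.3² + 33.8²) = 34.579 regardless of where M sits on A1. So D lies on both circle(R, 76.52) and circle(A, 34.579); the below-RB intersection is D = (-69.766, -31.432). M is the foot of the tangent from D: M = (-51.083, -3.2650).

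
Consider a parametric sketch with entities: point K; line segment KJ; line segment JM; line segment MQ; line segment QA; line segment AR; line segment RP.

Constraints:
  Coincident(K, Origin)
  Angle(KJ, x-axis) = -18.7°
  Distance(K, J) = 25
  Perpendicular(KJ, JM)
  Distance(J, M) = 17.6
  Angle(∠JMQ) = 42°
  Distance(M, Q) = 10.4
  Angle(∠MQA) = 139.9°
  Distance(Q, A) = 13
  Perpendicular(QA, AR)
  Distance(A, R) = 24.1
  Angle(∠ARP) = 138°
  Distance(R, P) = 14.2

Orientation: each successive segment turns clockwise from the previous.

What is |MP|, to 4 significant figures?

30.21

K is at the origin; KJ runs at -18.7° with length 25.0, so J = (23.68, -8.015). KJ ⟂ JM, so JM runs at -108.7°; with |JM| = 17.6, M = (18.04, -24.69). ∠JMQ = 42.0° gives MQ at 113.3° from the x-axis; with |MQ| = 10.4, Q = (13.92, -15.13). ∠MQA = 139.9° gives QA at 73.20° from the x-axis; with |QA| = 13.0, A = (17.68, -2.689). QA ⟂ AR, so AR runs at -16.80°; with |AR| = 24.1, R = (40.75, -9.655). ∠ARP = 138.0° gives RP at -58.80° from the x-axis; with |RP| = 14.2, P = (48.11, -21.80). Then |MP| = |P − M| = 30.21.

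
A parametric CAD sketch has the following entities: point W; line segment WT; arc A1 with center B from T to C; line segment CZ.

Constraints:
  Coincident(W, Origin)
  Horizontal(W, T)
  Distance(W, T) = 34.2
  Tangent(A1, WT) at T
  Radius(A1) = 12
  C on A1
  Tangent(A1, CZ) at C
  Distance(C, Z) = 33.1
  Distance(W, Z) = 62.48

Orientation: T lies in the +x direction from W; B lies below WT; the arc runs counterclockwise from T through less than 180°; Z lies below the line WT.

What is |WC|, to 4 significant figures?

30.34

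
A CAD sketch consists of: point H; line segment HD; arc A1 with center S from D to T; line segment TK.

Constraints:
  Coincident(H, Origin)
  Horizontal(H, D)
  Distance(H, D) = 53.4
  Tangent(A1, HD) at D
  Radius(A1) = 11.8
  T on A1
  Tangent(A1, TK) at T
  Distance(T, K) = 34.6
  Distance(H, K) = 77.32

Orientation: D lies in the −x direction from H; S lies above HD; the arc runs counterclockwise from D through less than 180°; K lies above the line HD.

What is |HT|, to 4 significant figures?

46.79

Checks: ∠(SD, DH) = 90.00° ✓; |ST| = 11.80 ✓; ∠(ST, TK) = 90.00° ✓; |TK| = 34.60 ✓; |HK| = 77.32 ✓.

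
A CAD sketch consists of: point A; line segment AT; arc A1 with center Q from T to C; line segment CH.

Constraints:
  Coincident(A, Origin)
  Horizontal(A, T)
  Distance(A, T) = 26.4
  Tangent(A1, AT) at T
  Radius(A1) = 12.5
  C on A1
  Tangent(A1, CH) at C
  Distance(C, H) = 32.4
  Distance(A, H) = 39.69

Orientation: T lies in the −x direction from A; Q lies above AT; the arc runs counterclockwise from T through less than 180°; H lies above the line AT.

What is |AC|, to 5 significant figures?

16.886

A is at the origin; A and T share the same y with |AT| = 26.4 and T on the −x side, so T = (-26.400, 0.0000). The tangent condition forces QT to be normal to AT, so Q = T + (0, 12.5) = (-26.400, 12.500). Since QC ⟂ CH (tangency), |QH| = √(12.5² + 32.4²) = 34.728 regardless of where C sits on A1. So H lies on both circle(A, 39.69) and circle(Q, 34.728); the above-AT intersection is H = (-4.4809, 39.436). C is the foot of the tangent from H: C = (-14.514, 8.6290).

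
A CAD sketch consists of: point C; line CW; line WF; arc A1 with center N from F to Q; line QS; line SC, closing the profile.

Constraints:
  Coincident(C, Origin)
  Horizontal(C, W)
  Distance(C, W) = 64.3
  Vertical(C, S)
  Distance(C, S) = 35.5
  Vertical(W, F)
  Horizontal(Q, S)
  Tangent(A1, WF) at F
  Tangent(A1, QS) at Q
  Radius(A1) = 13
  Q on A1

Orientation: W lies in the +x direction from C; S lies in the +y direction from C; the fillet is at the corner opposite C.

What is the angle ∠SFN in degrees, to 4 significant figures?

11.43°

The virtual corner opposite C is at (64.30, 35.50). A1 meets WF tangentially, so NF is at right angles to WF and tangency of A1 to QS means the radius NQ is perpendicular to QS, with radius 13.0, so the center N sits 13.0 in from both sides at N = (51.30, 22.50). That places the tangent points at F = (64.30, 22.50) on WF and Q = (51.30, 35.50) on QS. Then cos ∠SFN = FS·FN / (|FS||FN|), giving 11.43°.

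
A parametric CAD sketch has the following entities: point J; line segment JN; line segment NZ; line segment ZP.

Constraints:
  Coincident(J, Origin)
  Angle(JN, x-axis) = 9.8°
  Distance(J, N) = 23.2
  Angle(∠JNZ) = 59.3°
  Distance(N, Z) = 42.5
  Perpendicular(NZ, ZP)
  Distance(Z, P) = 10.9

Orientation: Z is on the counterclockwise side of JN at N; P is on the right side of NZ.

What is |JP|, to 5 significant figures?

43.490

J is at the origin; JN runs at 9.8° with length 23.2, so N = 23.2·(cos 9.8°, sin 9.8°) = (22.861, 3.9489). ∠JNZ = 59.3°, so NZ runs at 9.8° + (180° − 59.3°) = 130.50° from the x-axis; with |NZ| = 42.5, Z = N + 42.5·(cos 130.50°, sin 130.50°) = (-4.7401, 36.266). NZ ⟂ ZP; with |ZP| = 10.9 on the right of NZ, P = Z + 10.9·(0.76041, 0.64945) = (3.5483, 43.345). Then |JP| = |P − J| = 43.490.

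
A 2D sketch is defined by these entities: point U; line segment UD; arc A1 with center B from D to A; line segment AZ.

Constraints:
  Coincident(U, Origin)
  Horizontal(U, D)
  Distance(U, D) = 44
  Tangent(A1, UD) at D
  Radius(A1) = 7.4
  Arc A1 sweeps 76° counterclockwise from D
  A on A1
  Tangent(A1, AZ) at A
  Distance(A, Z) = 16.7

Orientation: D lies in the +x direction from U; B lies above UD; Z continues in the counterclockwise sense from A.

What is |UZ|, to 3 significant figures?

59.4

On A1, D sits at bearing -90° from B; a 76° counterclockwise sweep puts A at bearing -14°, so A = B + 7.4·(cos -14°, sin -14°) = (51.2, 5.61). The tangent condition forces BA to be normal to AZ, so AZ runs along (−sin -14°, cos -14°); with |AZ| = 16.7, Z = (55.2, 21.8). Then |UZ| = |Z − U| = 59.4.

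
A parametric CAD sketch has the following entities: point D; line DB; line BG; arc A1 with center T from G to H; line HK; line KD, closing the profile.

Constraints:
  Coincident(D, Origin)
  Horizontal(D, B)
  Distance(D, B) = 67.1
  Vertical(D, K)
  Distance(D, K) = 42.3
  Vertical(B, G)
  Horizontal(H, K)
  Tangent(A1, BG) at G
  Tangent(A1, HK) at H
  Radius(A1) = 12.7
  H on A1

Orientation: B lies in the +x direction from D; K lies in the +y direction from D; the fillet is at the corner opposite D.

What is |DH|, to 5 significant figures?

68.910

D is at the origin; DB is horizontal with |DB| = 67.1 and B on the +x side, so B = (67.100, 0.0000). DK is vertical with |DK| = 42.3 and K on the +y side, so K = (0.0000, 42.300). The virtual corner opposite D is at (67.100, 42.300). Tangency of A1 to BG means the radius TG is perpendicular to BG and A1 meets HK tangentially, so TH is at right angles to HK, with radius 12.7, so the center T sits 12.7 in from both sides at T = (54.400, 29.600). That places the tangent points at G = (67.100, 29.600) on BG and H = (54.400, 42.300) on HK. Then |DH| = |H − D| = 68.910.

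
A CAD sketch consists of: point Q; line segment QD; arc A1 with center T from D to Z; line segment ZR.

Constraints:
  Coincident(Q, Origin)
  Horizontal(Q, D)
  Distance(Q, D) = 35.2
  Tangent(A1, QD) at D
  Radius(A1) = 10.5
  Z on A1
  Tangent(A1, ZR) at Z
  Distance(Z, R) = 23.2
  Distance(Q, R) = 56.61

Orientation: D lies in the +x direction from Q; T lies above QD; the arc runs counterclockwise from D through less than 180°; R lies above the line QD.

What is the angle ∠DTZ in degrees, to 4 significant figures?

90.79°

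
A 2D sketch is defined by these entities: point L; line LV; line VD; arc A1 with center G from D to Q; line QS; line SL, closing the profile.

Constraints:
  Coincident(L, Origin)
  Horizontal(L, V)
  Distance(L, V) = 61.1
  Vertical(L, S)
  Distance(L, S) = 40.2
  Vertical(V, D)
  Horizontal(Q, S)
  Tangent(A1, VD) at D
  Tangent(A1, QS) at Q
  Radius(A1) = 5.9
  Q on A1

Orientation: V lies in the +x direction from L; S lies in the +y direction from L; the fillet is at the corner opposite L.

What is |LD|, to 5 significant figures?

70.069

L is at the origin; LV is horizontal with |LV| = 61.1 and V on the +x side, so V = (61.100, 0.0000). L and S share the same x with |LS| = 40.2 and S on the +y side, so S = (0.0000, 40.200). The virtual corner opposite L is at (61.100, 40.200). The tangent condition forces GD to be normal to VD and tangency of A1 to QS means the radius GQ is perpendicular to QS, with radius 5.9, so the center G sits 5.9 in from both sides at G = (55.200, 34.300). That places the tangent points at D = (61.100, 34.300) on VD and Q = (55.200, 40.200) on QS. Then |LD| = |D − L| = 70.069.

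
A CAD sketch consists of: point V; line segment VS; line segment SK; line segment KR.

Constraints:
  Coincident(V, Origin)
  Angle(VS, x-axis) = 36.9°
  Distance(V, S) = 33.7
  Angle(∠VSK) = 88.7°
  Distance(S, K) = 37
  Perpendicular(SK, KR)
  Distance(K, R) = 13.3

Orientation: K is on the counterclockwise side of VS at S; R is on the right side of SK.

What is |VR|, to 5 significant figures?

59.340

V is at the origin; VS runs at 36.9° with length 33.7, so S = 33.7·(cos 36.9°, sin 36.9°) = (26.949, 20.234). ∠VSK = 88.7°, so SK runs at 36.9° + (180° − 88.7°) = 128.20° from the x-axis; with |SK| = 37.0, K = S + 37.0·(cos 128.20°, sin 128.20°) = (4.0683, 49.311). The perpendicularity gives KR at right angles to SK; with |KR| = 13.3 on the right of SK, R = K + 13.3·(0.78586, 0.61841) = (14.520, 57.536). Then |VR| = |R − V| = 59.340.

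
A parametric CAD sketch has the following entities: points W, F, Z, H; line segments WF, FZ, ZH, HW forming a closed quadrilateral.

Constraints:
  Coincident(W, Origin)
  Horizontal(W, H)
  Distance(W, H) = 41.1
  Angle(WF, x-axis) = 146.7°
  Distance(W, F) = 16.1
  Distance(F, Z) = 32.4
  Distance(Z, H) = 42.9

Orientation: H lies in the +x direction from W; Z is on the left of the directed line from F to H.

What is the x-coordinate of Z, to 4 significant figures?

10.78

Checks: |FZ| = 32.40 ✓; |ZH| = 42.90 ✓.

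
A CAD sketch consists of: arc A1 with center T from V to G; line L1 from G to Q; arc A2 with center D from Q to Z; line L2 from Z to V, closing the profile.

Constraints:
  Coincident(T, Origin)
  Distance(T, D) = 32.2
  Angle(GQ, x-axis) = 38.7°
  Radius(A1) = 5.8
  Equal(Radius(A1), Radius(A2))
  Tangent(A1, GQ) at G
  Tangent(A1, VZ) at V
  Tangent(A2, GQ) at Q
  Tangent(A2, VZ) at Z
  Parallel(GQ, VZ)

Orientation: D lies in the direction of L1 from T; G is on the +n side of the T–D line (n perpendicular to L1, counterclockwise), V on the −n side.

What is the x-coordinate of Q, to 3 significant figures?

21.5

Tangency of A1 to both parallel lines with radius 5.8 puts G and V at T ± 5.8·n: G = (-3.63, 4.53), V = (3.63, -4.53). Equal radii place Q and Z the same way about D: Q = D + 5.8·n = (21.5, 24.7), Z = D − 5.8·n = (28.8, 15.6). So Q.x = 21.5.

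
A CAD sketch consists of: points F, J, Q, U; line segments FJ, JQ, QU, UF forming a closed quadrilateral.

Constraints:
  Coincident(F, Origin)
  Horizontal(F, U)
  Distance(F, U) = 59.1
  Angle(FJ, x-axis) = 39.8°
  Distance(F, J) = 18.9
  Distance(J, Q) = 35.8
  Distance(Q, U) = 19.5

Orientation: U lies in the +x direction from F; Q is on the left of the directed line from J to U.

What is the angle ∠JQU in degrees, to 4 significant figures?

109.8°

Checks: |JQ| = 35.80 ✓; |QU| = 19.50 ✓.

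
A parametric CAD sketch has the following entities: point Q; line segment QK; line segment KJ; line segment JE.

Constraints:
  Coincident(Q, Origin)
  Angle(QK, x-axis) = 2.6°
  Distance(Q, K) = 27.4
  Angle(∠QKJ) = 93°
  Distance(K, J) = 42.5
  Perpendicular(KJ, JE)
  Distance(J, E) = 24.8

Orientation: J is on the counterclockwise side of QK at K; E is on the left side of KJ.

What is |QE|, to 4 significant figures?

44.01

Q is at the origin; QK runs at 2.6° with length 27.4, so K = 27.4·(cos 2.6°, sin 2.6°) = (27.37, 1.243). ∠QKJ = 93.0°, so KJ runs at 2.6° + (180° − 93.0°) = 89.60° from the x-axis; with |KJ| = 42.5, J = K + 42.5·(cos 89.60°, sin 89.60°) = (27.67, 43.74). The perpendicularity gives JE at right angles to KJ; with |JE| = 24.8 on the left of KJ, E = J + 24.8·(-1.000, 0.006981) = (2.869, 43.92). Then |QE| = |E − Q| = 44.01.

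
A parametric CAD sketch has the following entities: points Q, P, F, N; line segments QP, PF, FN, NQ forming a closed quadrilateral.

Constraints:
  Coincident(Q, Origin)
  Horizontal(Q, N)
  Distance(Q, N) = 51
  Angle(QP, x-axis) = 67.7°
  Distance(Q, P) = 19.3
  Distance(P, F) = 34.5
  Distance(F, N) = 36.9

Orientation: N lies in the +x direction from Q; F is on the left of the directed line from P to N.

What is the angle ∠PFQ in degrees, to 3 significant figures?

13.8°

Q is at the origin; Q and N share the same y with |QN| = 51.0 and N in +x, so N = (51.0, 0). QP runs at 67.7° with |QP| = 19.3, so P = (7.32, 17.9). F is determined by |PF| = 34.5 and |FN| = 36.9 together: it lies at the intersection of circle(P, 34.5) and circle(N, 36.9). With |PN| = 47.2, the foot of the radical line on PN is 21.8 from P and the perpendicular offset is √(34.5² − 21.8²) = 26.8. Taking the left-of-PN solution: F = (37.6, 34.4).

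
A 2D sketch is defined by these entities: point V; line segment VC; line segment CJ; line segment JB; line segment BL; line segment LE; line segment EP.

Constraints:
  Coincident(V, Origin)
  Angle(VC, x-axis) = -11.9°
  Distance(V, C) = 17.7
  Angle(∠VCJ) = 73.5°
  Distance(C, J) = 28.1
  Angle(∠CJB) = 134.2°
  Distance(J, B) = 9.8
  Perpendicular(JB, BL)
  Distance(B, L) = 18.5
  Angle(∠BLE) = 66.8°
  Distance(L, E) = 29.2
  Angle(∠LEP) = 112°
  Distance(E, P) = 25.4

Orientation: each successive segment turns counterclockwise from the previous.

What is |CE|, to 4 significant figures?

13.39

V is at the origin; VC runs at -11.9° with length 17.7, so C = (17.32, -3.650). ∠VCJ = 73.5° gives CJ at 94.60° from the x-axis; with |CJ| = 28.1, J = (15.07, 24.36). ∠CJB = 134.2° gives JB at 140.4° from the x-axis; with |JB| = 9.8, B = (7.515, 30.61). JB ⟂ BL, so BL runs at -129.6°; with |BL| = 18.5, L = (-4.277, 16.35). ∠BLE = 66.8° gives LE at -16.40° from the x-axis; with |LE| = 29.2, E = (23.73, 8.108). Then |CE| = |E − C| = 13.39.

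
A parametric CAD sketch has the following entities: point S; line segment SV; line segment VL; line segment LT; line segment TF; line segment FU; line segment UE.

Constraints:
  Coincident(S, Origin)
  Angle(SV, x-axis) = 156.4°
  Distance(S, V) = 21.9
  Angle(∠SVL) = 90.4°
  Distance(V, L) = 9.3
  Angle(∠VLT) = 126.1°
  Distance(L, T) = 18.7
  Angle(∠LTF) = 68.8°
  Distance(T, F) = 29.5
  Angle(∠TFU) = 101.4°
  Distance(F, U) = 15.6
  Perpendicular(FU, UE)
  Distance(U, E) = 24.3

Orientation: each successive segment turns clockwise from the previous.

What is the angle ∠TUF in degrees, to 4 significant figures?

53.46°

S is at the origin; SV runs at 156.4° with length 21.9, so V = (-20.07, 8.768). ∠SVL = 90.4° gives VL at 66.80° from the x-axis; with |VL| = 9.3, L = (-16.40, 17.32). ∠VLT = 126.1° gives LT at 12.90° from the x-axis; with |LT| = 18.7, T = (1.823, 21.49). ∠LTF = 68.8° gives TF at -98.30° from the x-axis; with |TF| = 29.5, F = (-2.435, -7.701). ∠TFU = 101.4° gives FU at -176.9° from the x-axis; with |FU| = 15.6, U = (-18.01, -8.544). Then cos ∠TUF = UT·UF / (|UT||UF|), giving 53.46°.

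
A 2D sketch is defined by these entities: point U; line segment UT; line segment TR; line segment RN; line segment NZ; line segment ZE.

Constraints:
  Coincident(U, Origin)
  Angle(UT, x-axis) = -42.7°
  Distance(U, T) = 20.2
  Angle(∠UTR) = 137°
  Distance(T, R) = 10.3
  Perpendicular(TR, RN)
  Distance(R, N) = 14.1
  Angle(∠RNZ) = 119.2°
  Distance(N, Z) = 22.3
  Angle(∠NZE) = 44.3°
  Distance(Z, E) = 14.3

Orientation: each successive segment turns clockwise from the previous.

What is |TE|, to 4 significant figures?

12.37

U is at the origin; UT runs at -42.7° with length 20.2, so T = (14.85, -13.70). ∠UTR = 137.0° gives TR at -85.70° from the x-axis; with |TR| = 10.3, R = (15.62, -23.97). TR ⟂ RN, so RN runs at -175.7°; with |RN| = 14.1, N = (1.557, -25.03). ∠RNZ = 119.2° gives NZ at 123.5° from the x-axis; with |NZ| = 22.3, Z = (-10.75, -6.431). ∠NZE = 44.3° gives ZE at -12.20° from the x-axis; with |ZE| = 14.3, E = (3.226, -9.453). Then |TE| = |E − T| = 12.37.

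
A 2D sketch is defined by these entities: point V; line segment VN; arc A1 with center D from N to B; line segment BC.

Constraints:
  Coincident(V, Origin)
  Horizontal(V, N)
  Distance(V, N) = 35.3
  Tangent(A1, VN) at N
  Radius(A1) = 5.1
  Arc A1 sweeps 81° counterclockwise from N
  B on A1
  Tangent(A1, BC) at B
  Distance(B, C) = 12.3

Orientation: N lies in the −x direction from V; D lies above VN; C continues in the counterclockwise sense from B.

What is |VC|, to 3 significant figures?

32.8

On A1, N sits at bearing -90° from D; an 81° counterclockwise sweep puts B at bearing -9°, so B = D + 5.1·(cos -9°, sin -9°) = (-30.3, 4.30). Tangency of A1 to BC means the radius DB is perpendicular to BC, so BC runs along (−sin -9°, cos -9°); with |BC| = 12.3, C = (-28.3, 16.5). Then |VC| = |C − V| = 32.8.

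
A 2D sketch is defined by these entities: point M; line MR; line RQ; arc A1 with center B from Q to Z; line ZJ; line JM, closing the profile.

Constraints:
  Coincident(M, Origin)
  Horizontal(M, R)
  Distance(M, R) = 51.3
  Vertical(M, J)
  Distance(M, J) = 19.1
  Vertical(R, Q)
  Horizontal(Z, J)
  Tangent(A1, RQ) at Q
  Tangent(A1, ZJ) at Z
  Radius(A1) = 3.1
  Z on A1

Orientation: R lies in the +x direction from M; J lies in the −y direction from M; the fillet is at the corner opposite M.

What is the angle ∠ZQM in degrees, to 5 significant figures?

62.322°

The virtual corner opposite M is at (51.300, -19.100). A1 meets RQ tangentially, so BQ is at right angles to RQ and since A1 is tangent to ZJ there, BZ ⟂ ZJ, with radius 3.1, so the center B sits 3.1 in from both sides at B = (48.200, -16.000). That places the tangent points at Q = (51.300, -16.000) on RQ and Z = (48.200, -19.100) on ZJ. Then cos ∠ZQM = QZ·QM / (|QZ||QM|), giving 62.322°.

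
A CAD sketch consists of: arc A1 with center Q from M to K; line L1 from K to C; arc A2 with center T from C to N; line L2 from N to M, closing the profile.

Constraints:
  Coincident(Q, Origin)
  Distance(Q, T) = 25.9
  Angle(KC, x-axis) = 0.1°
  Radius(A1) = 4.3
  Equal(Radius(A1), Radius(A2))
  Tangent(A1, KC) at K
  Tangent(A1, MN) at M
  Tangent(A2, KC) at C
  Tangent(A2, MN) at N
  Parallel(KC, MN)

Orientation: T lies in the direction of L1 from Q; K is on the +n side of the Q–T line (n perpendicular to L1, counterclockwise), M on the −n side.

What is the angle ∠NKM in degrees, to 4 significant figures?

71.63°

The slot axis is L1's direction at 0.1°, so u = (cos 0.1°, sin 0.1°) = (1.000, 0.001745) and n = (−sin 0.1°, cos 0.1°) = (-0.001745, 1.000). Q is at the origin and T lies 25.9 along u from Q, so T = 25.9·u = (25.90, 0.04520). Tangency of A1 to both parallel lines with radius 4.3 puts K and M at Q ± 4.3·n: K = (-0.007505, 4.300), M = (0.007505, -4.300). Equal radii place C and N the same way about T: C = T + 4.3·n = (25.89, 4.345), N = T − 4.3·n = (25.91, -4.255). Then cos ∠NKM = KN·KM / (|KN||KM|), giving 71.63°.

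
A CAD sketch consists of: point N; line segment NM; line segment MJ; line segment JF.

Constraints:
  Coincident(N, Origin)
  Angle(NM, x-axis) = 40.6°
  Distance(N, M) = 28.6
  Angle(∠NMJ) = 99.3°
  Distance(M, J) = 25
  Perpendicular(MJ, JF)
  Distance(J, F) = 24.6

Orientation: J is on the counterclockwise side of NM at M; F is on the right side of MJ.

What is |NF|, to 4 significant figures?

60.56

N is at the origin; NM runs at 40.6° with length 28.6, so M = 28.6·(cos 40.6°, sin 40.6°) = (21.72, 18.61). ∠NMJ = 99.3°, so MJ runs at 40.6° + (180° − 99.3°) = 121.3° from the x-axis; with |MJ| = 25.0, J = M + 25.0·(cos 121.3°, sin 121.3°) = (8.727, 39.97). MJ is perpendicular to JF; with |JF| = 24.6 on the right of MJ, F = J + 24.6·(0.8545, 0.5195) = (29.75, 52.75). Then |NF| = |F − N| = 60.56.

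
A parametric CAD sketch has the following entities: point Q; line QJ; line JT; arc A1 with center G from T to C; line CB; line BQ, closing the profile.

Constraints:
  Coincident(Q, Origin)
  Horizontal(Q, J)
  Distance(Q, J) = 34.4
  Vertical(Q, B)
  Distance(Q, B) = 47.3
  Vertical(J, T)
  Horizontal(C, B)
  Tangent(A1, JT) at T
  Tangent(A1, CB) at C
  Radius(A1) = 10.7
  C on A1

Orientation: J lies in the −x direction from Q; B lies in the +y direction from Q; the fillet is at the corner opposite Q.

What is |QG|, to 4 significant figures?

43.60

Q is at the origin; QJ is horizontal with |QJ| = 34.4 and J on the −x side, so J = (-34.40, 0.000). Q and B share the same x with |QB| = 47.3 and B on the +y side, so B = (0.000, 47.30). The virtual corner opposite Q is at (-34.40, 47.30). A1 meets JT tangentially, so GT is at right angles to JT and since A1 is tangent to CB there, GC ⟂ CB, with radius 10.7, so the center G sits 10.7 in from both sides at G = (-23.70, 36.60). Then |QG| = |G − Q| = 43.60.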